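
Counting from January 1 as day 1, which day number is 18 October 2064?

Days in months before October: 31 + 29 + 31 + 30 + 31 + 30 + 31 + 31 + 30 = 274.
Plus 18 days into October → day 292.

292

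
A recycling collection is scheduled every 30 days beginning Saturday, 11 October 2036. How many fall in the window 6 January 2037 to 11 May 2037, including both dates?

Occurrences land 30·i days after 11 October 2036 for i = 0, 1, 2, …
6 January 2037 is 87 days after the start; 87 ÷ 30 = 2 remainder 27; since the remainder is 27, round up to i = 3. First occurrence in the window: #4 on 9 January 2037 (3×30 = 90 days in).
11 May 2037 is 212 days after the start; 212 ÷ 30 = 7 remainder 2. Last occurrence in the window: #8 on 9 May 2037.
Occurrences #4 through #8: 5 in total.

5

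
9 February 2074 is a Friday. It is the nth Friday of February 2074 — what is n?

Day 9 falls in week ⌈9/7⌉ of the month.
Days 1–7 hold the 1st Friday, 8–14 the 2nd, 15–21 the 3rd, 22–28 the 4th, 29–31 the 5th.
9 is in the range for the 2nd.

2nd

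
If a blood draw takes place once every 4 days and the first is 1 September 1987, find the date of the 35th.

The 35th occurrence is 34 intervals after the first: 34 × 4 = 136 days after 1 September 1987.
September has 30 days — 29 days to the end of September leaves 107.
October has 31 days (76 left).
November has 30 days (46 left).
December has 31 days (15 left).
15 days into January → 15 January 1988.

15 January 1988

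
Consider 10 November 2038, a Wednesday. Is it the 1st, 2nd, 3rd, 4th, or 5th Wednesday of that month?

2nd

Day 10 falls in week ⌈10/7⌉ of the month.
Days 1–7 hold the 1st Wednesday, 8–14 the 2nd, 15–21 the 3rd, 22–28 the 4th, 29–31 the 5th.
10 is in the range for the 2nd.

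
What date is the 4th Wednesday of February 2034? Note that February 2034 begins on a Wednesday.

February 2034 begins on a Wednesday, so the first Wednesday is February 1.
The 4th Wednesday is 3 weeks later: 1 + 21 = 22.

February 22, 2034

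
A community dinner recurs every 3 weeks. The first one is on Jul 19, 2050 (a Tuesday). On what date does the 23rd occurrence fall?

The 23rd occurrence is 22 intervals after the first: 22 × 21 = 462 days after Jul 19, 2050.
Jul has 31 days — 12 days to the end of Jul leaves 450.
From end of Jul to end of 2050 is 153 days (297 left).
Jan has 31 days (266 left).
Feb has 28 days (238 left).
Mar has 31 days (207 left).
Apr has 30 days (177 left).
May has 31 days (146 left).
Jun has 30 days (116 left).
Jul has 31 days (85 left).
Aug has 31 days (54 left).
Sep has 30 days (24 left).
24 days into Oct → Oct 24, 2051.

Oct 24, 2051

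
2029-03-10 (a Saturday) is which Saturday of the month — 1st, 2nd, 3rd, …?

Day 10 falls in week ⌈10/7⌉ of the month.
Days 1–7 hold the 1st Saturday, 8–14 the 2nd, 15–21 the 3rd, 22–28 the 4th, 29–31 the 5th.
10 is in the range for the 2nd.

2nd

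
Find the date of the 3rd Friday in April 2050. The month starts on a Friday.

April 2050 begins on a Friday, so the first Friday is April 1.
The 3rd Friday is 2 weeks later: 1 + 14 = 15.

2050-04-15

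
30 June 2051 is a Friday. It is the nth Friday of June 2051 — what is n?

5th

Day 30 falls in week ⌈30/7⌉ of the month.
Days 1–7 hold the 1st Friday, 8–14 the 2nd, 15–21 the 3rd, 22–28 the 4th, 29–31 the 5th.
30 is in the range for the 5th.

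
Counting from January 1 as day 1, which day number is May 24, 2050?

144

Days in months before May: 31 + 28 + 31 + 30 = 120.
Plus 24 days into May → day 144.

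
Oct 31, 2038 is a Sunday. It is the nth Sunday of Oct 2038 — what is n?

Day 31 falls in week ⌈31/7⌉ of the month.
Days 1–7 hold the 1st Sunday, 8–14 the 2nd, 15–21 the 3rd, 22–28 the 4th, 29–31 the 5th.
31 is in the range for the 5th.

5th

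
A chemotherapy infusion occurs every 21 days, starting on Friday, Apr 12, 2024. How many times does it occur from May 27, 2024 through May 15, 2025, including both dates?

16

Occurrences land 21·i days after Apr 12, 2024 for i = 0, 1, 2, …
May 27, 2024 is 45 days after the start; 45 ÷ 21 = 2 remainder 3; since the remainder is 3, round up to i = 3. First occurrence in the window: #4 on Jun 14, 2024 (3×21 = 63 days in).
May 15, 2025 is 398 days after the start; 398 ÷ 21 = 18 remainder 20. Last occurrence in the window: #19 on Apr 25, 2025.
Occurrences #4 through #19: 16 in total.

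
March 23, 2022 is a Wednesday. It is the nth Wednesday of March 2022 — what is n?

Day 23 falls in week ⌈23/7⌉ of the month.
Days 1–7 hold the 1st Wednesday, 8–14 the 2nd, 15–21 the 3rd, 22–28 the 4th, 29–31 the 5th.
23 is in the range for the 4th.

4th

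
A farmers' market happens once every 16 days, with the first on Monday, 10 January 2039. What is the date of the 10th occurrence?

3 June 2039

The 10th occurrence is 9 intervals after the first: 9 × 16 = 144 days after 10 January 2039.
January has 31 days — 21 days to the end of January leaves 123.
February has 28 days (95 left).
March has 31 days (64 left).
April has 30 days (34 left).
May has 31 days (3 left).
3 days into June → 3 June 2039.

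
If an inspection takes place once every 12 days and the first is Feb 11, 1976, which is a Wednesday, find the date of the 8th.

The 8th occurrence is 7 intervals after the first: 7 × 12 = 84 days after Feb 11, 1976.
Feb has 29 days — 18 days to the end of Feb leaves 66.
Mar has 31 days (35 left).
Apr has 30 days (5 left).
5 days into May → May 5, 1976.

May 5, 1976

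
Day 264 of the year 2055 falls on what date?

January has 31 days (264 − 31 = 233 remain).
February has 28 days (233 − 28 = 205 remain).
March has 31 days (205 − 31 = 174 remain).
April has 30 days (174 − 30 = 144 remain).
May has 31 days (144 − 31 = 113 remain).
June has 30 days (113 − 30 = 83 remain).
July has 31 days (83 − 31 = 52 remain).
August has 31 days (52 − 31 = 21 remain).
21 into September → September 21.

2055-09-21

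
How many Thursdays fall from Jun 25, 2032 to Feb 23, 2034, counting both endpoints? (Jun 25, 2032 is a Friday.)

87

Jun 25, 2032 is a Friday; the first Thursday on or after it is Jul 1, 2032 (6 days later).
From Jul 1, 2032 to Feb 23, 2034: 183 + 365 + 54 = 602 days (rest of 2032, 2033, to Feb 23, 2034 in 2034).
602 ÷ 7 = 86 full weeks with remainder 0, so 86 more Thursdays after the first → 87.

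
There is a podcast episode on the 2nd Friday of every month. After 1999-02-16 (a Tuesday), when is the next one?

February 1999 starts on a Monday; its first Friday is the 5th, so the 2nd Friday is the 12th — 1999-02-12.
That is not after 1999-02-16, so look at March 1999.
March 1999 starts on a Monday; its first Friday is the 5th, so the 2nd Friday is the 12th — 1999-03-12.

1999-03-12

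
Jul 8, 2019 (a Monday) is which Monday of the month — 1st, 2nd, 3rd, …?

Day 8 falls in week ⌈8/7⌉ of the month.
Days 1–7 hold the 1st Monday, 8–14 the 2nd, 15–21 the 3rd, 22–28 the 4th, 29–31 the 5th.
8 is in the range for the 2nd.

2nd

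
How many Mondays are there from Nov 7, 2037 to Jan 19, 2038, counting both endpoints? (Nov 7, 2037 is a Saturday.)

11

Nov 7, 2037 is a Saturday; the first Monday on or after it is Nov 9, 2037 (2 days later).
From Nov 9, 2037 to Jan 19, 2038: 21 + 31 + 19 = 71 days (rest of Nov, Dec, Jan).
71 ÷ 7 = 10 full weeks with remainder 1, so 10 more Mondays after the first → 11.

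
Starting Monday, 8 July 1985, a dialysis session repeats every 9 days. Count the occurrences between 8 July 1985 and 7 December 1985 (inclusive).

17

Occurrences land 9·i days after 8 July 1985 for i = 0, 1, 2, …
The window opens on the start date, so the first occurrence inside is #1 on 8 July 1985.
7 December 1985 is 152 days after the start; 152 ÷ 9 = 16 remainder 8. Last occurrence in the window: #17 on 29 November 1985.
Occurrences #1 through #17: 17 in total.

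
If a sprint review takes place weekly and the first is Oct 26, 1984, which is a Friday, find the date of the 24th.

Apr 5, 1985

The 24th occurrence is 23 intervals after the first: 23 × 7 = 161 days after Oct 26, 1984.
Oct has 31 days — 5 days to the end of Oct leaves 156.
Nov has 30 days (126 left).
Dec has 31 days (95 left).
Jan has 31 days (64 left).
Feb has 28 days (36 left).
Mar has 31 days (5 left).
5 days into Apr → Apr 5, 1985.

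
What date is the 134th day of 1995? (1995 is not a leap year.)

May 14, 1995

Jan has 31 days (134 − 31 = 103 remain).
Feb has 28 days (103 − 28 = 75 remain).
Mar has 31 days (75 − 31 = 44 remain).
Apr has 30 days (44 − 30 = 14 remain).
14 into May → May 14.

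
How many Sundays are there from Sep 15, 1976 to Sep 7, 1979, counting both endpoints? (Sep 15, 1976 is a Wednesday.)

155

Sep 15, 1976 is a Wednesday; the first Sunday on or after it is Sep 19, 1976 (4 days later).
From Sep 19, 1976 to Sep 7, 1979: 103 + 365 + 365 + 250 = 1083 days (rest of 1976, 1977, 1978, to Sep 7, 1979 in 1979).
1083 ÷ 7 = 154 full weeks with remainder 5, so 154 more Sundays after the first → 155.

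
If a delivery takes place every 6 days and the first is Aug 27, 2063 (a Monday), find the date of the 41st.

Apr 23, 2064

The 41st occurrence is 40 intervals after the first: 40 × 6 = 240 days after Aug 27, 2063.
Aug has 31 days — 4 days to the end of Aug leaves 236.
Sep has 30 days (206 left).
Oct has 31 days (175 left).
Nov has 30 days (145 left).
Dec has 31 days (114 left).
Jan has 31 days (83 left).
Feb has 29 days (54 left).
Mar has 31 days (23 left).
23 days into Apr → Apr 23, 2064.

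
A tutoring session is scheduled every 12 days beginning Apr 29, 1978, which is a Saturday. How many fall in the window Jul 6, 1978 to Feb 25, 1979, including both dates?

Occurrences land 12·i days after Apr 29, 1978 for i = 0, 1, 2, …
Jul 6, 1978 is 68 days after the start; 68 ÷ 12 = 5 remainder 8; since the remainder is 8, round up to i = 6. First occurrence in the window: #7 on Jul 10, 1978 (6×12 = 72 days in).
Feb 25, 1979 is 302 days after the start; 302 ÷ 12 = 25 remainder 2. Last occurrence in the window: #26 on Feb 23, 1979.
Occurrences #7 through #26: 20 in total.

20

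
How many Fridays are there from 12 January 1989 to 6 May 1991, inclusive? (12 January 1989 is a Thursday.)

121

12 January 1989 is a Thursday; the first Friday on or after it is 13 January 1989 (1 day later).
From 13 January 1989 to 6 May 1991: 352 + 365 + 126 = 843 days (rest of 1989, 1990, to 6 May 1991 in 1991).
843 ÷ 7 = 120 full weeks with remainder 3, so 120 more Fridays after the first → 121.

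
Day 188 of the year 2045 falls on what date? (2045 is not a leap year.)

July 7, 2045

January has 31 days (188 − 31 = 157 remain).
February has 28 days (157 − 28 = 129 remain).
March has 31 days (129 − 31 = 98 remain).
April has 30 days (98 − 30 = 68 remain).
May has 31 days (68 − 31 = 37 remain).
June has 30 days (37 − 30 = 7 remain).
7 into July → July 7.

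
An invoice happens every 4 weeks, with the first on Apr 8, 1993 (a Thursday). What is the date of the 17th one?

Jun 30, 1994

The 17th occurrence is 16 intervals after the first: 16 × 28 = 448 days after Apr 8, 1993.
Apr has 30 days — 22 days to the end of Apr leaves 426.
From end of Apr to end of 1993 is 245 days (181 left).
Jan has 31 days (150 left).
Feb has 28 days (122 left).
Mar has 31 days (91 left).
Apr has 30 days (61 left).
May has 31 days (30 left).
30 days into Jun → Jun 30, 1994.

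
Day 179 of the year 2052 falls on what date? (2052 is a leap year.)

January has 31 days (179 − 31 = 148 remain).
February has 29 days (148 − 29 = 119 remain).
March has 31 days (119 − 31 = 88 remain).
April has 30 days (88 − 30 = 58 remain).
May has 31 days (58 − 31 = 27 remain).
27 into June → June 27.

2052-06-27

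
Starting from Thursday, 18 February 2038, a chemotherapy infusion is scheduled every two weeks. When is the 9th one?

10 June 2038

The 9th occurrence is 8 intervals after the first: 8 × 14 = 112 days after 18 February 2038.
February has 28 days — 10 days to the end of February leaves 102.
March has 31 days (71 left).
April has 30 days (41 left).
May has 31 days (10 left).
10 days into June → 10 June 2038.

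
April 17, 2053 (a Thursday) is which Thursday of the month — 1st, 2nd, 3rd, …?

Day 17 falls in week ⌈17/7⌉ of the month.
Days 1–7 hold the 1st Thursday, 8–14 the 2nd, 15–21 the 3rd, 22–28 the 4th, 29–31 the 5th.
17 is in the range for the 3rd.

3rd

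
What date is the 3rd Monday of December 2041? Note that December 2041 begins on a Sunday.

December 2041 begins on a Sunday, so the first Monday is December 2 (1 day later).
The 3rd Monday is 2 weeks later: 2 + 14 = 16.

2041-12-16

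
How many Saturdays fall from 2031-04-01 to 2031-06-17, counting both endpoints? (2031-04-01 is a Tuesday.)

2031-04-01 is a Tuesday; the first Saturday on or after it is 2031-04-05 (4 days later).
From 2031-04-05 to 2031-06-17: 25 + 31 + 17 = 73 days (rest of April, May, June).
73 ÷ 7 = 10 full weeks with remainder 3, so 10 more Saturdays after the first → 11.

11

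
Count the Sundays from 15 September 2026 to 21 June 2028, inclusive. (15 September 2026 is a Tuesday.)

92

15 September 2026 is a Tuesday; the first Sunday on or after it is 20 September 2026 (5 days later).
From 20 September 2026 to 21 June 2028: 102 + 365 + 173 = 640 days (rest of 2026, 2027, to 21 June 2028 in 2028).
640 ÷ 7 = 91 full weeks with remainder 3, so 91 more Sundays after the first → 92.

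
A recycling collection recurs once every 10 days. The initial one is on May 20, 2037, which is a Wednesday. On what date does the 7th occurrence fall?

The 7th occurrence is 6 intervals after the first: 6 × 10 = 60 days after May 20, 2037.
May has 31 days — 11 days to the end of May leaves 49.
Jun has 30 days (19 left).
19 days into Jul → Jul 19, 2037.

Jul 19, 2037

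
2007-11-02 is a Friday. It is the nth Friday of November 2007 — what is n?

1st

Day 2 falls in week ⌈2/7⌉ of the month.
Days 1–7 hold the 1st Friday, 8–14 the 2nd, 15–21 the 3rd, 22–28 the 4th, 29–31 the 5th.
2 is in the range for the 1st.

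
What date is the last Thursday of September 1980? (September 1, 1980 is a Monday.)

September 1980 begins on a Monday, so the first Thursday is September 4 (3 days later).
September 1980 has 30 days. Adding weeks: 4, 11, 18, 25 — the last one ≤ 30 is the 25th.

1980-09-25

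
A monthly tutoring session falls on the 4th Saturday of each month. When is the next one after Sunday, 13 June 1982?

June 1982 starts on a Tuesday; its first Saturday is the 5th, so the 4th Saturday is the 26th — 26 June 1982.
26 June 1982 is after 13 June 1982, so that is the next one.

26 June 1982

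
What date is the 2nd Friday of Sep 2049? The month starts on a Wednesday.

Sep 2049 begins on a Wednesday, so the first Friday is Sep 3 (2 days later).
The 2nd Friday is 1 weeks later: 3 + 7 = 10.

Sep 10, 2049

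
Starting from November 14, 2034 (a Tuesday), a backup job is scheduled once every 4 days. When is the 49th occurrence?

May 25, 2035

The 49th occurrence is 48 intervals after the first: 48 × 4 = 192 days after November 14, 2034.
November has 30 days — 16 days to the end of November leaves 176.
December has 31 days (145 left).
January has 31 days (114 left).
February has 28 days (86 left).
March has 31 days (55 left).
April has 30 days (25 left).
25 days into May → May 25, 2035.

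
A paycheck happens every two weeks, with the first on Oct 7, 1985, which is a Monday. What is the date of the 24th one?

Aug 25, 1986

The 24th occurrence is 23 intervals after the first: 23 × 14 = 322 days after Oct 7, 1985.
Oct has 31 days — 24 days to the end of Oct leaves 298.
Nov has 30 days (268 left).
Dec has 31 days (237 left).
Jan has 31 days (206 left).
Feb has 28 days (178 left).
Mar has 31 days (147 left).
Apr has 30 days (117 left).
May has 31 days (86 left).
Jun has 30 days (56 left).
Jul has 31 days (25 left).
25 days into Aug → Aug 25, 1986.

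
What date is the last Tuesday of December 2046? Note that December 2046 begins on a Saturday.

25 December 2046

December 2046 begins on a Saturday, so the first Tuesday is December 4 (3 days later).
December 2046 has 31 days. Adding weeks: 4, 11, 18, 25 — the last one ≤ 31 is the 25th.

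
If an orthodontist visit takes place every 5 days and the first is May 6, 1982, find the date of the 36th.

The 36th occurrence is 35 intervals after the first: 35 × 5 = 175 days after May 6, 1982.
May has 31 days — 25 days to the end of May leaves 150.
Jun has 30 days (120 left).
Jul has 31 days (89 left).
Aug has 31 days (58 left).
Sep has 30 days (28 left).
28 days into Oct → Oct 28, 1982.

Oct 28, 1982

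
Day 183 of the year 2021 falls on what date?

Jan has 31 days (183 − 31 = 152 remain).
Feb has 28 days (152 − 28 = 124 remain).
Mar has 31 days (124 − 31 = 93 remain).
Apr has 30 days (93 − 30 = 63 remain).
May has 31 days (63 − 31 = 32 remain).
Jun has 30 days (32 − 30 = 2 remain).
2 into Jul → Jul 2.

Jul 2, 2021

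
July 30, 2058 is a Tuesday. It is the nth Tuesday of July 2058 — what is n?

Day 30 falls in week ⌈30/7⌉ of the month.
Days 1–7 hold the 1st Tuesday, 8–14 the 2nd, 15–21 the 3rd, 22–28 the 4th, 29–31 the 5th.
30 is in the range for the 5th.

5th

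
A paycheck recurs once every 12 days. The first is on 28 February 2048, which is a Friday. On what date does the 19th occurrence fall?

1 October 2048

The 19th occurrence is 18 intervals after the first: 18 × 12 = 216 days after 28 February 2048.
February has 29 days — 1 day to the end of February leaves 215.
March has 31 days (184 left).
April has 30 days (154 left).
May has 31 days (123 left).
June has 30 days (93 left).
July has 31 days (62 left).
August has 31 days (31 left).
September has 30 days (1 left).
1 day into October → 1 October 2048.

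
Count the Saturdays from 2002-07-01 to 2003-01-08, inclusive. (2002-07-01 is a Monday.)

2002-07-01 is a Monday; the first Saturday on or after it is 2002-07-06 (5 days later).
From 2002-07-06 to 2003-01-08: 25 + 31 + 30 + 31 + 30 + 31 + 8 = 186 days (rest of July, August, September, October, November, December, January).
186 ÷ 7 = 26 full weeks with remainder 4, so 26 more Saturdays after the first → 27.

27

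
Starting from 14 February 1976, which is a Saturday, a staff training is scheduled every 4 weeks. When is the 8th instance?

28 August 1976

The 8th occurrence is 7 intervals after the first: 7 × 28 = 196 days after 14 February 1976.
February has 29 days — 15 days to the end of February leaves 181.
March has 31 days (150 left).
April has 30 days (120 left).
May has 31 days (89 left).
June has 30 days (59 left).
July has 31 days (28 left).
28 days into August → 28 August 1976.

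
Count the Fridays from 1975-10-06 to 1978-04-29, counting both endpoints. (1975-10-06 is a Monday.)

1975-10-06 is a Monday; the first Friday on or after it is 1975-10-10 (4 days later).
From 1975-10-10 to 1978-04-29: 82 + 366 + 365 + 119 = 932 days (rest of 1975, 1976, 1977, to 1978-04-29 in 1978).
932 ÷ 7 = 133 full weeks with remainder 1, so 133 more Fridays after the first → 134.

134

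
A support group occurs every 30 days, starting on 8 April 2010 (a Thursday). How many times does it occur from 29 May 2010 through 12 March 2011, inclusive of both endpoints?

10

Occurrences land 30·i days after 8 April 2010 for i = 0, 1, 2, …
29 May 2010 is 51 days after the start; 51 ÷ 30 = 1 remainder 21; since the remainder is 21, round up to i = 2. First occurrence in the window: #3 on 7 June 2010 (2×30 = 60 days in).
12 March 2011 is 338 days after the start; 338 ÷ 30 = 11 remainder 8. Last occurrence in the window: #12 on 4 March 2011.
Occurrences #3 through #12: 10 in total.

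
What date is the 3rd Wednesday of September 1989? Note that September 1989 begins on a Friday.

20 September 1989

September 1989 begins on a Friday, so the first Wednesday is September 6 (5 days later).
The 3rd Wednesday is 2 weeks later: 6 + 14 = 20.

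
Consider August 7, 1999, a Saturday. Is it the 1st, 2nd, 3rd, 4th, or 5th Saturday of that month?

1st

Day 7 falls in week ⌈7/7⌉ of the month.
Days 1–7 hold the 1st Saturday, 8–14 the 2nd, 15–21 the 3rd, 22–28 the 4th, 29–31 the 5th.
7 is in the range for the 1st.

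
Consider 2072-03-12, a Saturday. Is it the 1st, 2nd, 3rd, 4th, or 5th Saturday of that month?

Day 12 falls in week ⌈12/7⌉ of the month.
Days 1–7 hold the 1st Saturday, 8–14 the 2nd, 15–21 the 3rd, 22–28 the 4th, 29–31 the 5th.
12 is in the range for the 2nd.

2nd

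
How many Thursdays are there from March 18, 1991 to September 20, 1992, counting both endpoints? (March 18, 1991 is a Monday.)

79

March 18, 1991 is a Monday; the first Thursday on or after it is March 21, 1991 (3 days later).
From March 21, 1991 to September 20, 1992: 285 + 264 = 549 days (rest of 1991, to September 20, 1992 in 1992).
549 ÷ 7 = 78 full weeks with remainder 3, so 78 more Thursdays after the first → 79.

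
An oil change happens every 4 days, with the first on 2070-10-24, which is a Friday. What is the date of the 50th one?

2071-05-08

The 50th occurrence is 49 intervals after the first: 49 × 4 = 196 days after 2070-10-24.
October has 31 days — 7 days to the end of October leaves 189.
November has 30 days (159 left).
December has 31 days (128 left).
January has 31 days (97 left).
February has 28 days (69 left).
March has 31 days (38 left).
April has 30 days (8 left).
8 days into May → 2071-05-08.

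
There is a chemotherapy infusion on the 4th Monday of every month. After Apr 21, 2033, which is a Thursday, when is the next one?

Apr 25, 2033

Apr 2033 starts on a Friday; its first Monday is the 4th, so the 4th Monday is the 25th — Apr 25, 2033.
Apr 25, 2033 is after Apr 21, 2033, so that is the next one.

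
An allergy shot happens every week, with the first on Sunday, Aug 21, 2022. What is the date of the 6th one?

Sep 25, 2022

The 6th occurrence is 5 intervals after the first: 5 × 7 = 35 days after Aug 21, 2022.
Aug has 31 days — 10 days to the end of Aug leaves 25.
25 days into Sep → Sep 25, 2022.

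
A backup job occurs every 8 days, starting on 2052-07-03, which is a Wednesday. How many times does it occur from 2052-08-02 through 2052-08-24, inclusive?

3

Occurrences land 8·i days after 2052-07-03 for i = 0, 1, 2, …
2052-08-02 is 30 days after the start; 30 ÷ 8 = 3 remainder 6; since the remainder is 6, round up to i = 4. First occurrence in the window: #5 on 2052-08-04 (4×8 = 32 days in).
2052-08-24 is 52 days after the start; 52 ÷ 8 = 6 remainder 4. Last occurrence in the window: #7 on 2052-08-20.
Occurrences #5 through #7: 3 in total.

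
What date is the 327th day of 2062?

Nov 23, 2062

Jan has 31 days (327 − 31 = 296 remain).
Feb has 28 days (296 − 28 = 268 remain).
Mar has 31 days (268 − 31 = 237 remain).
Apr has 30 days (237 − 30 = 207 remain).
May has 31 days (207 − 31 = 176 remain).
Jun has 30 days (176 − 30 = 146 remain).
Jul has 31 days (146 − 31 = 115 remain).
Aug has 31 days (115 − 31 = 84 remain).
Sep has 30 days (84 − 30 = 54 remain).
Oct has 31 days (54 − 31 = 23 remain).
23 into Nov → Nov 23.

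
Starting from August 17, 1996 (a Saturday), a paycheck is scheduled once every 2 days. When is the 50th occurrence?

The 50th occurrence is 49 intervals after the first: 49 × 2 = 98 days after August 17, 1996.
August has 31 days — 14 days to the end of August leaves 84.
September has 30 days (54 left).
October has 31 days (23 left).
23 days into November → November 23, 1996.

November 23, 1996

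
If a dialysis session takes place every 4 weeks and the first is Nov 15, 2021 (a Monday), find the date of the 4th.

Feb 7, 2022

The 4th occurrence is 3 intervals after the first: 3 × 28 = 84 days after Nov 15, 2021.
Nov has 30 days — 15 days to the end of Nov leaves 69.
Dec has 31 days (38 left).
Jan has 31 days (7 left).
7 days into Feb → Feb 7, 2022.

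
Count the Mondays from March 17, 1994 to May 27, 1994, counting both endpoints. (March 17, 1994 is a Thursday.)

10

March 17, 1994 is a Thursday; the first Monday on or after it is March 21, 1994 (4 days later).
From March 21, 1994 to May 27, 1994: 10 + 30 + 27 = 67 days (rest of March, April, May).
67 ÷ 7 = 9 full weeks with remainder 4, so 9 more Mondays after the first → 10.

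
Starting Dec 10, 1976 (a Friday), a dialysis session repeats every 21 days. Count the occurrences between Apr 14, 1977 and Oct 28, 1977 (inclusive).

Occurrences land 21·i days after Dec 10, 1976 for i = 0, 1, 2, …
Apr 14, 1977 is 125 days after the start; 125 ÷ 21 = 5 remainder 20; since the remainder is 20, round up to i = 6. First occurrence in the window: #7 on Apr 15, 1977 (6×21 = 126 days in).
Oct 28, 1977 is 322 days after the start; 322 ÷ 21 = 15 remainder 7. Last occurrence in the window: #16 on Oct 21, 1977.
Occurrences #7 through #16: 10 in total.

10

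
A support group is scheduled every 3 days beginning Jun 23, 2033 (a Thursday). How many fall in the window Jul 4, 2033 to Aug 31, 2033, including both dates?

Occurrences land 3·i days after Jun 23, 2033 for i = 0, 1, 2, …
Jul 4, 2033 is 11 days after the start; 11 ÷ 3 = 3 remainder 2; since the remainder is 2, round up to i = 4. First occurrence in the window: #5 on Jul 5, 2033 (4×3 = 12 days in).
Aug 31, 2033 is 69 days after the start; 69 ÷ 3 = 23 remainder 0. Last occurrence in the window: #24 on Aug 31, 2033.
Occurrences #5 through #24: 20 in total.

20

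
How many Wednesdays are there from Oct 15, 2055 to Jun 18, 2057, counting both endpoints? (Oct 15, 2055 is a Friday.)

Oct 15, 2055 is a Friday; the first Wednesday on or after it is Oct 20, 2055 (5 days later).
From Oct 20, 2055 to Jun 18, 2057: 72 + 366 + 169 = 607 days (rest of 2055, 2056, to Jun 18, 2057 in 2057).
607 ÷ 7 = 86 full weeks with remainder 5, so 86 more Wednesdays after the first → 87.

87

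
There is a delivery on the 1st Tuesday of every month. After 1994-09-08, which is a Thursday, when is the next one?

1994-10-04

September 1994 starts on a Thursday, so its 1st Tuesday is 1994-09-06 (5 days in).
That is not after 1994-09-08, so look at October 1994.
October 1994 starts on a Saturday, so its 1st Tuesday is 1994-10-04 (3 days in).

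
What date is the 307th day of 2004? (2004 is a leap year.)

January has 31 days (307 − 31 = 276 remain).
February has 29 days (276 − 29 = 247 remain).
March has 31 days (247 − 31 = 216 remain).
April has 30 days (216 − 30 = 186 remain).
May has 31 days (186 − 31 = 155 remain).
June has 30 days (155 − 30 = 125 remain).
July has 31 days (125 − 31 = 94 remain).
August has 31 days (94 − 31 = 63 remain).
September has 30 days (63 − 30 = 33 remain).
October has 31 days (33 − 31 = 2 remain).
2 into November → November 2.

2004-11-02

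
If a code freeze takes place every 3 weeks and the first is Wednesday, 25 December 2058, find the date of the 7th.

The 7th occurrence is 6 intervals after the first: 6 × 21 = 126 days after 25 December 2058.
December has 31 days — 6 days to the end of December leaves 120.
January has 31 days (89 left).
February has 28 days (61 left).
March has 31 days (30 left).
30 days into April → 30 April 2059.

30 April 2059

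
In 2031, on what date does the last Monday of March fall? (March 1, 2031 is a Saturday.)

March 2031 begins on a Saturday, so the first Monday is March 3 (2 days later).
March 2031 has 31 days. Adding weeks: 3, 10, 17, 24, 31 — the last one ≤ 31 is the 31st.

2031-03-31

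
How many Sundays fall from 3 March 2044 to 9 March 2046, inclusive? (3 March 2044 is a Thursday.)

3 March 2044 is a Thursday; the first Sunday on or after it is 6 March 2044 (3 days later).
From 6 March 2044 to 9 March 2046: 300 + 365 + 68 = 733 days (rest of 2044, 2045, to 9 March 2046 in 2046).
733 ÷ 7 = 104 full weeks with remainder 5, so 104 more Sundays after the first → 105.

105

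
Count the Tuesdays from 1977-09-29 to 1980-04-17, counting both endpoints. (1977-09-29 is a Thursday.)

1977-09-29 is a Thursday; the first Tuesday on or after it is 1977-10-04 (5 days later).
From 1977-10-04 to 1980-04-17: 88 + 365 + 365 + 108 = 926 days (rest of 1977, 1978, 1979, to 1980-04-17 in 1980).
926 ÷ 7 = 132 full weeks with remainder 2, so 132 more Tuesdays after the first → 133.

133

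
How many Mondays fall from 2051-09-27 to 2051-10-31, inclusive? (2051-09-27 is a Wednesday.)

5

2051-09-27 is a Wednesday; the first Monday on or after it is 2051-10-02 (5 days later).
From 2051-10-02 to 2051-10-31 is 31 − 2 = 29 days.
29 ÷ 7 = 4 full weeks with remainder 1, so 4 more Mondays after the first → 5.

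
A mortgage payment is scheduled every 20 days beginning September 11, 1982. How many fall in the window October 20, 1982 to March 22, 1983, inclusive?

8

Occurrences land 20·i days after September 11, 1982 for i = 0, 1, 2, …
October 20, 1982 is 39 days after the start; 39 ÷ 20 = 1 remainder 19; since the remainder is 19, round up to i = 2. First occurrence in the window: #3 on October 21, 1982 (2×20 = 40 days in).
March 22, 1983 is 192 days after the start; 192 ÷ 20 = 9 remainder 12. Last occurrence in the window: #10 on March 10, 1983.
Occurrences #3 through #10: 8 in total.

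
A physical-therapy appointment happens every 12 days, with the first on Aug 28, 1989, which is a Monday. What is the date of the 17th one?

The 17th occurrence is 16 intervals after the first: 16 × 12 = 192 days after Aug 28, 1989.
Aug has 31 days — 3 days to the end of Aug leaves 189.
Sep has 30 days (159 left).
Oct has 31 days (128 left).
Nov has 30 days (98 left).
Dec has 31 days (67 left).
Jan has 31 days (36 left).
Feb has 28 days (8 left).
8 days into Mar → Mar 8, 1990.

Mar 8, 1990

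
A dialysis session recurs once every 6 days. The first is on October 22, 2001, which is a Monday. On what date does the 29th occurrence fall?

The 29th occurrence is 28 intervals after the first: 28 × 6 = 168 days after October 22, 2001.
October has 31 days — 9 days to the end of October leaves 159.
November has 30 days (129 left).
December has 31 days (98 left).
January has 31 days (67 left).
February has 28 days (39 left).
March has 31 days (8 left).
8 days into April → April 8, 2002.

April 8, 2002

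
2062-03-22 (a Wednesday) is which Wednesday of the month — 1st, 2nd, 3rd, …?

4th

Day 22 falls in week ⌈22/7⌉ of the month.
Days 1–7 hold the 1st Wednesday, 8–14 the 2nd, 15–21 the 3rd, 22–28 the 4th, 29–31 the 5th.
22 is in the range for the 4th.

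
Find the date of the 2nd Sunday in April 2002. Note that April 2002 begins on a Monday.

April 2002 begins on a Monday, so the first Sunday is April 7 (6 days later).
The 2nd Sunday is 1 weeks later: 7 + 7 = 14.

April 14, 2002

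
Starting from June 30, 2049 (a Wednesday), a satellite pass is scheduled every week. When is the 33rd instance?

February 9, 2050

The 33rd occurrence is 32 intervals after the first: 32 × 7 = 224 days after June 30, 2049.
June has 30 days — 0 days to the end of June leaves 224.
July has 31 days (193 left).
August has 31 days (162 left).
September has 30 days (132 left).
October has 31 days (101 left).
November has 30 days (71 left).
December has 31 days (40 left).
January has 31 days (9 left).
9 days into February → February 9, 2050.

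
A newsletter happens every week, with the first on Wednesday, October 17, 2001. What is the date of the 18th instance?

The 18th occurrence is 17 intervals after the first: 17 × 7 = 119 days after October 17, 2001.
October has 31 days — 14 days to the end of October leaves 105.
November has 30 days (75 left).
December has 31 days (44 left).
January has 31 days (13 left).
13 days into February → February 13, 2002.

February 13, 2002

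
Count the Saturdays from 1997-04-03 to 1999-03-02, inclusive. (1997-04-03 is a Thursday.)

100

1997-04-03 is a Thursday; the first Saturday on or after it is 1997-04-05 (2 days later).
From 1997-04-05 to 1999-03-02: 270 + 365 + 61 = 696 days (rest of 1997, 1998, to 1999-03-02 in 1999).
696 ÷ 7 = 99 full weeks with remainder 3, so 99 more Saturdays after the first → 100.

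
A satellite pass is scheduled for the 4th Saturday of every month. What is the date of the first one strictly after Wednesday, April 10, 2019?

April 2019 starts on a Monday; its first Saturday is the 6th, so the 4th Saturday is the 27th — April 27, 2019.
April 27, 2019 is after April 10, 2019, so that is the next one.

April 27, 2019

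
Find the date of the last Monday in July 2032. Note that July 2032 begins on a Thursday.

July 2032 begins on a Thursday, so the first Monday is July 5 (4 days later).
July 2032 has 31 days. Adding weeks: 5, 12, 19, 26 — the last one ≤ 31 is the 26th.

26 July 2032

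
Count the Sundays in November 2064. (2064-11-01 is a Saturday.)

5

2064-11-01 is a Saturday; the first Sunday on or after it is 2064-11-02 (1 day later).
From 2064-11-02 to 2064-11-30 is 30 − 2 = 28 days.
28 ÷ 7 = 4 full weeks with remainder 0, so 4 more Sundays after the first → 5.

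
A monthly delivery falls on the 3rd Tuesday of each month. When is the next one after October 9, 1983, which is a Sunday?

October 1983 starts on a Saturday; its first Tuesday is the 4th, so the 3rd Tuesday is the 18th — October 18, 1983.
October 18, 1983 is after October 9, 1983, so that is the next one.

October 18, 1983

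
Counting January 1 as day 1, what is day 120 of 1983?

January has 31 days (120 − 31 = 89 remain).
February has 28 days (89 − 28 = 61 remain).
March has 31 days (61 − 31 = 30 remain).
30 into April → April 30.

April 30, 1983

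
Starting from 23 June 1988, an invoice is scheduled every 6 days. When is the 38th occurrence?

The 38th occurrence is 37 intervals after the first: 37 × 6 = 222 days after 23 June 1988.
June has 30 days — 7 days to the end of June leaves 215.
July has 31 days (184 left).
August has 31 days (153 left).
September has 30 days (123 left).
October has 31 days (92 left).
November has 30 days (62 left).
December has 31 days (31 left).
31 days into January → 31 January 1989.

31 January 1989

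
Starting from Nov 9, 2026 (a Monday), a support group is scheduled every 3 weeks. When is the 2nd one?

The 2nd occurrence is 1 interval after the first: 1 × 21 = 21 days after Nov 9, 2026.
21 days later is Nov 30, 2026.

Nov 30, 2026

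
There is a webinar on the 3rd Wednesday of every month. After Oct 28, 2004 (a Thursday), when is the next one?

Oct 2004 starts on a Friday; its first Wednesday is the 6th, so the 3rd Wednesday is the 20th — Oct 20, 2004.
That is not after Oct 28, 2004, so look at Nov 2004.
Nov 2004 starts on a Monday; its first Wednesday is the 3rd, so the 3rd Wednesday is the 17th — Nov 17, 2004.

Nov 17, 2004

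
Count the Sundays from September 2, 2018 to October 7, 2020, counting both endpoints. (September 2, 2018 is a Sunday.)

September 2, 2018 is a Sunday; the first Sunday on or after it is September 2, 2018.
From September 2, 2018 to October 7, 2020: 120 + 365 + 281 = 766 days (rest of 2018, 2019, to October 7, 2020 in 2020).
766 ÷ 7 = 109 full weeks with remainder 3, so 109 more Sundays after the first → 110.

110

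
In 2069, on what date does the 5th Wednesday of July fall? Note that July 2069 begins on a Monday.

July 2069 begins on a Monday, so the first Wednesday is July 3 (2 days later).
The 5th Wednesday is 4 weeks later: 3 + 28 = 31.

July 31, 2069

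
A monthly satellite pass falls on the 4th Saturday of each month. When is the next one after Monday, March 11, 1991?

March 23, 1991

March 1991 starts on a Friday; its first Saturday is the 2nd, so the 4th Saturday is the 23rd — March 23, 1991.
March 23, 1991 is after March 11, 1991, so that is the next one.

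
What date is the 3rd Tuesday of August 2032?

August 17, 2032

The first Tuesday of August 2032 is August 3.
The 3rd Tuesday is 2 weeks later: 3 + 14 = 17.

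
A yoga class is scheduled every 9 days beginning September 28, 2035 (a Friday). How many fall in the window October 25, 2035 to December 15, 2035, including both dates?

6

Occurrences land 9·i days after September 28, 2035 for i = 0, 1, 2, …
October 25, 2035 is 27 days after the start; 27 ÷ 9 = 3 remainder 0. First occurrence in the window: #4 on October 25, 2035 (3×9 = 27 days in).
December 15, 2035 is 78 days after the start; 78 ÷ 9 = 8 remainder 6. Last occurrence in the window: #9 on December 9, 2035.
Occurrences #4 through #9: 6 in total.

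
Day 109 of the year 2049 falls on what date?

Jan has 31 days (109 − 31 = 78 remain).
Feb has 28 days (78 − 28 = 50 remain).
Mar has 31 days (50 − 31 = 19 remain).
19 into Apr → Apr 19.

Apr 19, 2049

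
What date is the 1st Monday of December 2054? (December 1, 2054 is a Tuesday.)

December 2054 begins on a Tuesday, so the first Monday is December 7 (6 days later).

December 7, 2054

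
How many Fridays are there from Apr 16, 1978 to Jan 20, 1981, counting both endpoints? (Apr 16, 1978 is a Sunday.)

144

Apr 16, 1978 is a Sunday; the first Friday on or after it is Apr 21, 1978 (5 days later).
From Apr 21, 1978 to Jan 20, 1981: 254 + 365 + 366 + 20 = 1005 days (rest of 1978, 1979, 1980, to Jan 20, 1981 in 1981).
1005 ÷ 7 = 143 full weeks with remainder 4, so 143 more Fridays after the first → 144.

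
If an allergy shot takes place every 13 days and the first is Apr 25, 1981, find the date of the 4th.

Jun 3, 1981

The 4th occurrence is 3 intervals after the first: 3 × 13 = 39 days after Apr 25, 1981.
Apr has 30 days — 5 days to the end of Apr leaves 34.
May has 31 days (3 left).
3 days into Jun → Jun 3, 1981.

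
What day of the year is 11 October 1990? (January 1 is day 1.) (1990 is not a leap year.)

284

Days in months before October: 31 + 28 + 31 + 30 + 31 + 30 + 31 + 31 + 30 = 273.
Plus 11 days into October → day 284.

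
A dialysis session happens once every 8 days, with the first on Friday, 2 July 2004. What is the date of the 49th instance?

The 49th occurrence is 48 intervals after the first: 48 × 8 = 384 days after 2 July 2004.
July has 31 days — 29 days to the end of July leaves 355.
August has 31 days (324 left).
September has 30 days (294 left).
October has 31 days (263 left).
November has 30 days (233 left).
December has 31 days (202 left).
January has 31 days (171 left).
February has 28 days (143 left).
March has 31 days (112 left).
April has 30 days (82 left).
May has 31 days (51 left).
June has 30 days (21 left).
21 days into July → 21 July 2005.

21 July 2005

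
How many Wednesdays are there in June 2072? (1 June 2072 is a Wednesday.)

5

1 June 2072 is a Wednesday; the first Wednesday on or after it is 1 June 2072.
From 1 June 2072 to 30 June 2072 is 30 − 1 = 29 days.
29 ÷ 7 = 4 full weeks with remainder 1, so 4 more Wednesdays after the first → 5.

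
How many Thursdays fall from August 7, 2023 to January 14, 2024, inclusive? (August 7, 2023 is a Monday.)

23

August 7, 2023 is a Monday; the first Thursday on or after it is August 10, 2023 (3 days later).
From August 10, 2023 to January 14, 2024: 21 + 30 + 31 + 30 + 31 + 14 = 157 days (rest of August, September, October, November, December, January).
157 ÷ 7 = 22 full weeks with remainder 3, so 22 more Thursdays after the first → 23.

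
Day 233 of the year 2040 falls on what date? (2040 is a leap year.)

August 20, 2040

January has 31 days (233 − 31 = 202 remain).
February has 29 days (202 − 29 = 173 remain).
March has 31 days (173 − 31 = 142 remain).
April has 30 days (142 − 30 = 112 remain).
May has 31 days (112 − 31 = 81 remain).
June has 30 days (81 − 30 = 51 remain).
July has 31 days (51 − 31 = 20 remain).
20 into August → August 20.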